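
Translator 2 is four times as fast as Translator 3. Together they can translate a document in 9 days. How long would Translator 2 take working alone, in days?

Let Translator 3's rate be r; then Translator 2's rate is 4r, so together (4 + 1)r = 5r = 1/9.
Thus r = 1/45 per day.
Translator 3 alone: 45 days; Translator 2 alone: 45/4 days.

45/4 days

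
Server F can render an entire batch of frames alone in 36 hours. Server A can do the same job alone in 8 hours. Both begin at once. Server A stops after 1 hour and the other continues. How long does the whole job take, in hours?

63/2 hours

In the first 1 hour the combined rate is 11/72, so 11/72 of the job is done, leaving 61/72.
After Server A leaves the rate is 1/36 per hour; the remaining 61/72 takes 61/2 hours.
Total = 1 + 61/2 = 63/2 hours.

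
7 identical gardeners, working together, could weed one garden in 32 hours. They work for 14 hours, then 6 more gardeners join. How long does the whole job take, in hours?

One gardener does 1/224 of the job per hour.
After 14 hours with 7 gardeners, 7/16 is done (9/16 left).
With 13 gardeners the rate is 13/224, so the rest takes 9/16 ÷ 13/224 = 126/13 hours.
Total = 14 + 126/13 = 308/13 hours.

308/13 hours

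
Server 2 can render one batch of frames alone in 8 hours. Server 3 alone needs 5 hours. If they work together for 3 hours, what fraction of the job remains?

1/40

Combined rate: 1/8 + 1/5 = (5 + 8)/40 = 13/40 per hour.
In 3 hours they complete 3·13/40 = 39/40 of the job.
So 1/40 remains.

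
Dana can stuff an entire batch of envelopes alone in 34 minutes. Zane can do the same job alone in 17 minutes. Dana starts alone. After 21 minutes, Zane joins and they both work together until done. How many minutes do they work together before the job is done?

13/3 minutes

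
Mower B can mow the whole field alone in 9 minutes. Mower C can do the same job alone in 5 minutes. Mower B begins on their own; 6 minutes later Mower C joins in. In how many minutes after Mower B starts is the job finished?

99/14 minutes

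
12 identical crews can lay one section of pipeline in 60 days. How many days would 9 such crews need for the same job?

Total work is 12·60 = 720 crew-days.
With 9 crews: 720/9 = 80 days.

80 days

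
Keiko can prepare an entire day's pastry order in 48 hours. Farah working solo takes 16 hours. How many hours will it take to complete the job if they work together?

12 hours

Combined rate: 1/48 + 1/16 = (1 + 3)/48 = 4/48 = 1/12 per hour.
Time = 1 ÷ (1/12) = 12 hours.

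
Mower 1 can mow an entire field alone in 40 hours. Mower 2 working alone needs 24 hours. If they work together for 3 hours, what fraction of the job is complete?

1/5

Combined rate: 1/40 + 1/24 = (3 + 5)/120 = 8/120 = 1/15 per hour.
In 3 hours they complete 3·1/15 = 1/5 of the job.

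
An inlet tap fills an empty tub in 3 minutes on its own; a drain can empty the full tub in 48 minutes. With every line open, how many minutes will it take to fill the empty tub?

16/5 minutes

Net rate = 1/3 − 1/48 = (16 − 1)/48 = 15/48 = 5/16 per minute.
Filling time = 1 ÷ (5/16) = 16/5 minutes.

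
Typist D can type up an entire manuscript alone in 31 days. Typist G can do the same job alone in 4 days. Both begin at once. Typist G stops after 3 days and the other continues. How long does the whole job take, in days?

In the first 3 days the combined rate is 35/124, so 105/124 of the job is done, leaving 19/124.
After Typist G leaves the rate is 1/31 per day; the remaining 19/124 takes 19/4 days.
Total = 3 + 19/4 = 31/4 days.

31/4 days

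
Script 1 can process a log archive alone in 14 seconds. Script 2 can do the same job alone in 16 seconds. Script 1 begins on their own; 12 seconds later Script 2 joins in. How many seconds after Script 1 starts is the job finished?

In the first 12 seconds Script 1 alone does 12/14 = 6/7 of the job, leaving 1/7.
Once everyone is working, combined rate: 1/14 + 1/16 = (8 + 7)/112 = 15/112 per second.
Remaining 1/7 at 15/112 per second takes 16/15 seconds.
Total from the start = 12 + 16/15 = 196/15 seconds.

196/15 seconds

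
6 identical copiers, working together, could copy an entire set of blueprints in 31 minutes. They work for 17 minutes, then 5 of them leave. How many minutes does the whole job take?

One copier does 1/186 of the job per minute.
After 17 minutes with 6 copiers, 17/31 is done (14/31 left).
With 1 copier the rate is 1/186, so the rest takes 14/31 ÷ 1/186 = 84 minutes.
Total = 17 + 84 = 101 minutes.

101 minutes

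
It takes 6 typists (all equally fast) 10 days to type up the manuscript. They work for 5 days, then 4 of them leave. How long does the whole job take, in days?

One typist does 1/60 of the job per day.
After 5 days with 6 typists, 1/2 is done (1/2 left).
With 2 typists the rate is 2/60 = 1/30, so the rest takes 1/2 ÷ 1/30 = 15 days.
Total = 5 + 15 = 20 days.

20 days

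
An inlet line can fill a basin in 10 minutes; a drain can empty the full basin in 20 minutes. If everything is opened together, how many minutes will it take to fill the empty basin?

Net rate = 1/10 − 1/20 = (2 − 1)/20 = 1/20 per minute.
Filling time = 1 ÷ (1/20) = 20 minutes.

20 minutes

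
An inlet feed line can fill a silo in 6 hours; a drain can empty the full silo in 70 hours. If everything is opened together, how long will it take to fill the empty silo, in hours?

105/16 hours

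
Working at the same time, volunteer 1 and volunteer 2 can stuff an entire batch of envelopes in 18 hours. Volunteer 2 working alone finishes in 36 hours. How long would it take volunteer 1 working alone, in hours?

Combined rate is 1/18 per hour.
Known contribution: 1/36 per hour.
So volunteer 1's rate is 1/18 − 1/36 = 1/36, meaning 36 hours alone.

36 hours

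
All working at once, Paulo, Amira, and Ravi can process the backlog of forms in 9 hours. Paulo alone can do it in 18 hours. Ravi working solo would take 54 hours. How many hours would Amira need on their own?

27 hours

Combined rate is 1/9 per hour.
Known contribution: 1/18 + 1/54 = (3 + 1)/54 = 4/54 = 2/27 per hour.
So Amira's rate is 1/9 − 2/27 = 1/27, meaning 27 hours alone.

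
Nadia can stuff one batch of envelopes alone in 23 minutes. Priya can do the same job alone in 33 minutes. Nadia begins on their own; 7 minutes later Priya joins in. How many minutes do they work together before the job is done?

In the first 7 minutes Nadia alone does 7/23 of the job, leaving 16/23.
Once everyone is working, combined rate: 1/23 + 1/33 = (33 + 23)/759 = 56/759 per minute.
Remaining 16/23 at 56/759 per minute takes 66/7 minutes.

66/7 minutes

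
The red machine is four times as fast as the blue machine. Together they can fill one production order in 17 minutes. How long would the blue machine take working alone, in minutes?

85 minutes

Let the blue machine's rate be r; then the red machine's rate is 4r, so together (4 + 1)r = 5r = 1/17.
Thus r = 1/85 per minute.
The blue machine alone: 85 minutes; the red machine alone: 85/4 minutes.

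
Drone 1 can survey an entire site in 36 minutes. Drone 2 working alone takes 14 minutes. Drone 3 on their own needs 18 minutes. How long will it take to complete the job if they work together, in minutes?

84/13 minutes

Combined rate: 1/36 + 1/14 + 1/18 = (7 + 18 + 14)/252 = 39/252 = 13/84 per minute.
Time = 1 ÷ (13/84) = 84/13 minutes.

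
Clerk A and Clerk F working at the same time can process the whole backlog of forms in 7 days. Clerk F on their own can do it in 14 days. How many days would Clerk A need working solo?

14 days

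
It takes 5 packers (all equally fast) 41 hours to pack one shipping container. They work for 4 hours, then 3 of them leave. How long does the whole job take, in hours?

One packer does 1/205 of the job per hour.
After 4 hours with 5 packers, 4/41 is done (37/41 left).
With 2 packers the rate is 2/205, so the rest takes 37/41 ÷ 2/205 = 185/2 hours.
Total = 4 + 185/2 = 193/2 hours.

193/2 hours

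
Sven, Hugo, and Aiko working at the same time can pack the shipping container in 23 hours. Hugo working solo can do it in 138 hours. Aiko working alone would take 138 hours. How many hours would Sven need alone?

Combined rate is 1/23 per hour.
Known contribution: 1/138 + 1/138 = (1 + 1)/138 = 2/138 = 1/69 per hour.
So Sven's rate is 1/23 − 1/69 = 2/69, meaning 69/2 hours alone.

69/2 hours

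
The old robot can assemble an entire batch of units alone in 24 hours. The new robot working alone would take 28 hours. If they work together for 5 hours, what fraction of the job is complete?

65/168

Combined rate: 1/24 + 1/28 = (7 + 6)/168 = 13/168 per hour.
In 5 hours they complete 5·13/168 = 65/168 of the job.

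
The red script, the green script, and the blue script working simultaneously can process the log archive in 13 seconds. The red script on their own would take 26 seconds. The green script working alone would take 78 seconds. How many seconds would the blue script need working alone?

39 seconds

Combined rate is 1/13 per second.
Known contribution: 1/26 + 1/78 = (3 + 1)/78 = 4/78 = 2/39 per second.
So the blue script's rate is 1/13 − 2/39 = 1/39, meaning 39 seconds alone.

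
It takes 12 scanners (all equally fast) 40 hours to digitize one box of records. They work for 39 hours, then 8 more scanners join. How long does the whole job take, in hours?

One scanner does 1/480 of the job per hour.
After 39 hours with 12 scanners, 39/40 is done (1/40 left).
With 20 scanners the rate is 20/480 = 1/24, so the rest takes 1/40 ÷ 1/24 = 3/5 hours.
Total = 39 + 3/5 = 198/5 hours.

198/5 hours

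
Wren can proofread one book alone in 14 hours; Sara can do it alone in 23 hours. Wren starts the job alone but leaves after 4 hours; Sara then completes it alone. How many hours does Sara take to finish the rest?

115/7 hours

In 4 hours Wren does 4/14 = 2/7 of the job, leaving 5/7.
Sara works at 1/23 per hour, so finishing takes 5/7 ÷ 1/23 = 115/7 hours.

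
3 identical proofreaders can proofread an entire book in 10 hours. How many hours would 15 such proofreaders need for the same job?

Total work is 3·10 = 30 proofreader-hours.
With 15 proofreaders: 30/15 = 2 hours.

2 hours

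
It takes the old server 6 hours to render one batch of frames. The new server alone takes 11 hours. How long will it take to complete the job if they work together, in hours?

66/17 hours

With two workers the combined time is the product over the sum: 6·11/(6+11) = 66/17 hours.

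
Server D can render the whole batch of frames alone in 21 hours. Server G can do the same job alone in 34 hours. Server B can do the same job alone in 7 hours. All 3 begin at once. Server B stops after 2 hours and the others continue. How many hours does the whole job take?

102/11 hours

In the first 2 hours the combined rate is 157/714, so 157/357 of the job is done, leaving 200/357.
After server B leaves the rate is 55/714 per hour; the remaining 200/357 takes 80/11 hours.
Total = 2 + 80/11 = 102/11 hours.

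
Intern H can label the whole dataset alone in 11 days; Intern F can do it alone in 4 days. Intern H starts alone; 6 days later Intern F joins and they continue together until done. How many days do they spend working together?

In 6 days Intern H does 6/11 of the job, leaving 5/11.
Intern H and Intern F together work at 15/44 per day, so finishing takes 5/11 ÷ 15/44 = 4/3 days.

4/3 days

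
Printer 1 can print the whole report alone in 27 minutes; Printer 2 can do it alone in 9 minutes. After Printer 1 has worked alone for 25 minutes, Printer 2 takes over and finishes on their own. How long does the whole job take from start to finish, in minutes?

In 25 minutes Printer 1 does 25/27 of the job, leaving 2/27.
Printer 2 works at 1/9 per minute, so finishing takes 2/27 ÷ 1/9 = 2/3 minutes.
Total time = 25 + 2/3 = 77/3 minutes.

77/3 minutes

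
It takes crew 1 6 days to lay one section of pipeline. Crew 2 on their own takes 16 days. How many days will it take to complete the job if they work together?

48/11 days

Combined rate: 1/6 + 1/16 = (8 + 3)/48 = 11/48 per day.
Time = 1 ÷ (11/48) = 48/11 days.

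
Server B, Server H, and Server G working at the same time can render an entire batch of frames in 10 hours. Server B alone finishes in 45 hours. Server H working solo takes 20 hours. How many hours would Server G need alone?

36 hours

Combined rate is 1/10 per hour.
Known contribution: 1/45 + 1/20 = (4 + 9)/180 = 13/180 per hour.
So Server G's rate is 1/10 − 13/180 = 1/36, meaning 36 hours alone.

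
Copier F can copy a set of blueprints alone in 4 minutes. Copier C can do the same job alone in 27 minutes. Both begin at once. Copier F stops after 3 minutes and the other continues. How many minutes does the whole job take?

27/4 minutes

In the first 3 minutes the combined rate is 31/108, so 31/36 of the job is done, leaving 5/36.
After Copier F leaves the rate is 1/27 per minute; the remaining 5/36 takes 15/4 minutes.
Total = 3 + 15/4 = 27/4 minutes.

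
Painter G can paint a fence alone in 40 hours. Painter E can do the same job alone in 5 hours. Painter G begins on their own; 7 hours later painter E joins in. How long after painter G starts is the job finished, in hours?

32/3 hours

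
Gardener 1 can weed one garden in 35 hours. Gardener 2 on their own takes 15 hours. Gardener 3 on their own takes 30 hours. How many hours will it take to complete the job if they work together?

Combined rate: 1/35 + 1/15 + 1/30 = (6 + 14 + 7)/210 = 27/210 = 9/70 per hour.
Time = 1 ÷ (9/70) = 70/9 hours.

70/9 hours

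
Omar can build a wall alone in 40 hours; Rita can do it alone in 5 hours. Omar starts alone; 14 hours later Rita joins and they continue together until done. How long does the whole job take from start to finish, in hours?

In 14 hours Omar does 14/40 = 7/20 of the job, leaving 13/20.
Omar and Rita together work at 9/40 per hour, so finishing takes 13/20 ÷ 9/40 = 26/9 hours.
Total time = 14 + 26/9 = 152/9 hours.

152/9 hours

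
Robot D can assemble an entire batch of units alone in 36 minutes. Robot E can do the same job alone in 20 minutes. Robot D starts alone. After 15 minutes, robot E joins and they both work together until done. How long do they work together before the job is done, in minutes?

15/2 minutes

In the first 15 minutes robot D alone does 15/36 = 5/12 of the job, leaving 7/12.
Once everyone is working, combined rate: 1/36 + 1/20 = (5 + 9)/180 = 14/180 = 7/90 per minute.
Remaining 7/12 at 7/90 per minute takes 15/2 minutes.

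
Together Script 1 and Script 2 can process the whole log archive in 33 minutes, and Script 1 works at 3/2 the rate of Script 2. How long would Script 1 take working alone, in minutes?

Let Script 2's rate be r; then Script 1's rate is (3/2)r, so together (3/2 + 1)r = (5/2)r = 1/33.
Thus r = 2/165 per minute.
Script 2 alone: 165/2 minutes; Script 1 alone: 55 minutes.

55 minutes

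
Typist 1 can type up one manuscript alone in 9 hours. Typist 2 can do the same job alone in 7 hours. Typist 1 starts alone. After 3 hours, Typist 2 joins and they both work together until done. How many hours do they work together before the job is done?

In the first 3 hours Typist 1 alone does 3/9 = 1/3 of the job, leaving 2/3.
Once everyone is working, combined rate: 1/9 + 1/7 = (7 + 9)/63 = 16/63 per hour.
Remaining 2/3 at 16/63 per hour takes 21/8 hours.

21/8 hours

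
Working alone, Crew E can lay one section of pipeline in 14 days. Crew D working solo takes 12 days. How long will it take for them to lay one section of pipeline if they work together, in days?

84/13 days

With two workers the combined time is the product over the sum: 14·12/(14+12) = 168/26 = 84/13 days.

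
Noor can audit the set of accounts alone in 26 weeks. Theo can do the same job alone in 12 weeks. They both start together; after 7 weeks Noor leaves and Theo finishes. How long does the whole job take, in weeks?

114/13 weeks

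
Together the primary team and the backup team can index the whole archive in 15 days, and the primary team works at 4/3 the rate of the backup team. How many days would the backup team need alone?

Let the backup team's rate be r; then the primary team's rate is (4/3)r, so together (4/3 + 1)r = (7/3)r = 1/15.
Thus r = 1/35 per day.
The backup team alone: 35 days; the primary team alone: 105/4 days.

35 days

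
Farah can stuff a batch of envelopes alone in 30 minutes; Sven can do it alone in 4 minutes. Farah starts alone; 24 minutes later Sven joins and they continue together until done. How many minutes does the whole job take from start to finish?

420/17 minutes

In 24 minutes Farah does 24/30 = 4/5 of the job, leaving 1/5.
Farah and Sven together work at 17/60 per minute, so finishing takes 1/5 ÷ 17/60 = 12/17 minutes.
Total time = 24 + 12/17 = 420/17 minutes.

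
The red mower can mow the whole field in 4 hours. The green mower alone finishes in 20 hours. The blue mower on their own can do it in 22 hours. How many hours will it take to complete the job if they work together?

Combined rate: 1/4 + 1/20 + 1/22 = (55 + 11 + 10)/220 = 76/220 = 19/55 per hour.
Time = 1 ÷ (19/55) = 55/19 hours.

55/19 hours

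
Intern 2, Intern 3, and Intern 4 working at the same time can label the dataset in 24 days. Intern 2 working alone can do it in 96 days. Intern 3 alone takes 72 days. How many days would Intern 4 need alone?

Combined rate is 1/24 per day.
Known contribution: 1/96 + 1/72 = (3 + 4)/288 = 7/288 per day.
So Intern 4's rate is 1/24 − 7/288 = 5/288, meaning 288/5 days alone.

288/5 days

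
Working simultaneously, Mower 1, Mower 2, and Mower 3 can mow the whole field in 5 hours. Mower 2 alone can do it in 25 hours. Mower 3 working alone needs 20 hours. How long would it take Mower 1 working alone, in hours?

Combined rate is 1/5 per hour.
Known contribution: 1/25 + 1/20 = (4 + 5)/100 = 9/100 per hour.
So Mower 1's rate is 1/5 − 9/100 = 11/100, meaning 100/11 hours alone.

100/11 hours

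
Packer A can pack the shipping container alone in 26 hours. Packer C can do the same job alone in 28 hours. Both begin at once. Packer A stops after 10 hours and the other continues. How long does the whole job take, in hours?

224/13 hours

In the first 10 hours the combined rate is 27/364, so 135/182 of the job is done, leaving 47/182.
After packer A leaves the rate is 1/28 per hour; the remaining 47/182 takes 94/13 hours.
Total = 10 + 94/13 = 224/13 hours.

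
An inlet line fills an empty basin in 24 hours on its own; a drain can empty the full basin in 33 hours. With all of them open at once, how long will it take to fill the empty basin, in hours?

Net rate = 1/24 − 1/33 = (11 − 8)/264 = 3/264 = 1/88 per hour.
Filling time = 1 ÷ (1/88) = 88 hours.

88 hours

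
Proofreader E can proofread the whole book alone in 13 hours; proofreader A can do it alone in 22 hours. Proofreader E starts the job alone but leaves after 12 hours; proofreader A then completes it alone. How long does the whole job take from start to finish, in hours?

178/13 hours

In 12 hours proofreader E does 12/13 of the job, leaving 1/13.
Proofreader A works at 1/22 per hour, so finishing takes 1/13 ÷ 1/22 = 22/13 hours.
Total time = 12 + 22/13 = 178/13 hours.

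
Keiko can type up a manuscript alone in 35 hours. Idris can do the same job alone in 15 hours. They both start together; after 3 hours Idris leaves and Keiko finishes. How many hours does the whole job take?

In the first 3 hours the combined rate is 2/21, so 2/7 of the job is done, leaving 5/7.
After Idris leaves the rate is 1/35 per hour; the remaining 5/7 takes 25 hours.
Total = 3 + 25 = 28 hours.

28 hours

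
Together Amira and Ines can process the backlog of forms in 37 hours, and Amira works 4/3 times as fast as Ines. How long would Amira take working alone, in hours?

Let Ines's rate be r; then Amira's rate is (4/3)r, so together (4/3 + 1)r = (7/3)r = 1/37.
Thus r = 3/259 per hour.
Ines alone: 259/3 hours; Amira alone: 259/4 hours.

259/4 hours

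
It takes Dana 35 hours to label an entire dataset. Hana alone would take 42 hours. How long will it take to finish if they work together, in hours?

With two workers the combined time is the product over the sum: 35·42/(35+42) = 1470/77 = 210/11 hours.

210/11 hours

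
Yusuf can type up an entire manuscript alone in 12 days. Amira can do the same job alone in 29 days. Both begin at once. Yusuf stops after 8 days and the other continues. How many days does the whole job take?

29/3 days

In the first 8 days the combined rate is 41/348, so 82/87 of the job is done, leaving 5/87.
After Yusuf leaves the rate is 1/29 per day; the remaining 5/87 takes 5/3 days.
Total = 8 + 5/3 = 29/3 days.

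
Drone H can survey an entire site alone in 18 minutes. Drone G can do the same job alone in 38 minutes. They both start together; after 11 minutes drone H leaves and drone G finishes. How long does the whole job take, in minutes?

In the first 11 minutes the combined rate is 14/171, so 154/171 of the job is done, leaving 17/171.
After drone H leaves the rate is 1/38 per minute; the remaining 17/171 takes 34/9 minutes.
Total = 11 + 34/9 = 133/9 minutes.

133/9 minutes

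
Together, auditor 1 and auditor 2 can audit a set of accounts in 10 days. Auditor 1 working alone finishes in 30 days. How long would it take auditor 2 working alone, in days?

15 days

Combined rate is 1/10 per day.
Known contribution: 1/30 per day.
So auditor 2's rate is 1/10 − 1/30 = 1/15, meaning 15 days alone.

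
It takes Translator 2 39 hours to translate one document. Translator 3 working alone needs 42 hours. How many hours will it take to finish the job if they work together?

182/9 hours

With two workers the combined time is the product over the sum: 39·42/(39+42) = 1638/81 = 182/9 hours.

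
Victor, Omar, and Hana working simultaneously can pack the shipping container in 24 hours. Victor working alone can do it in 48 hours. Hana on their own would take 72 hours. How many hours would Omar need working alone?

Combined rate is 1/24 per hour.
Known contribution: 1/48 + 1/72 = (3 + 2)/144 = 5/144 per hour.
So Omar's rate is 1/24 − 5/144 = 1/144, meaning 144 hours alone.

144 hours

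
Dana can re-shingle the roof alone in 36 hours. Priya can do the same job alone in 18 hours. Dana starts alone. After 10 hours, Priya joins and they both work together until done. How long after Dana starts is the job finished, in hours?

In the first 10 hours Dana alone does 10/36 = 5/18 of the job, leaving 13/18.
Once everyone is working, combined rate: 1/36 + 1/18 = (1 + 2)/36 = 3/36 = 1/12 per hour.
Remaining 13/18 at 1/12 per hour takes 26/3 hours.
Total from the start = 10 + 26/3 = 56/3 hours.

56/3 hours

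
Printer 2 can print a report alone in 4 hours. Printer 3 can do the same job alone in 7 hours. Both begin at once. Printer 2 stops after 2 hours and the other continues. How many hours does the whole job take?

In the first 2 hours the combined rate is 11/28, so 11/14 of the job is done, leaving 3/14.
After Printer 2 leaves the rate is 1/7 per hour; the remaining 3/14 takes 3/2 hours.
Total = 2 + 3/2 = 7/2 hours.

7/2 hours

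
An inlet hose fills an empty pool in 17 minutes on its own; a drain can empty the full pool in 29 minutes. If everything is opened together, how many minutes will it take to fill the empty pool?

493/12 minutes

Net rate = 1/17 − 1/29 = (29 − 17)/493 = 12/493 per minute.
Filling time = 1 ÷ (12/493) = 493/12 minutes.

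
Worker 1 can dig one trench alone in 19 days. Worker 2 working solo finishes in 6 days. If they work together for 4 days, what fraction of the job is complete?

50/57

Combined rate: 1/19 + 1/6 = (6 + 19)/114 = 25/114 per day.
In 4 days they complete 4·25/114 = 50/57 of the job.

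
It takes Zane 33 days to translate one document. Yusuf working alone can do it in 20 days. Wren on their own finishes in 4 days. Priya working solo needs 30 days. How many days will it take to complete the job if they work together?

Combined rate: 1/33 + 1/20 + 1/4 + 1/30 = (20 + 33 + 165 + 22)/660 = 240/660 = 4/11 per day.
Time = 1 ÷ (4/11) = 11/4 days.

11/4 days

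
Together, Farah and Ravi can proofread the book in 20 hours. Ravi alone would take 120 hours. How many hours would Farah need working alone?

24 hours

Combined rate is 1/20 per hour.
Known contribution: 1/120 per hour.
So Farah's rate is 1/20 − 1/120 = 1/24, meaning 24 hours alone.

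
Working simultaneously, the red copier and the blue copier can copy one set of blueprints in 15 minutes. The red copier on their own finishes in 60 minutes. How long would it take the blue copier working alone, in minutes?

20 minutes

Combined rate is 1/15 per minute.
Known contribution: 1/60 per minute.
So the blue copier's rate is 1/15 − 1/60 = 1/20, meaning 20 minutes alone.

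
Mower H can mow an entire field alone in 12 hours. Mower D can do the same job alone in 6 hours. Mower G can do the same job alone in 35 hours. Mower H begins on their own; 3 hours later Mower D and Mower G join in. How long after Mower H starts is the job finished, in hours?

In the first 3 hours Mower H alone does 3/12 = 1/4 of the job, leaving 3/4.
Once everyone is working, combined rate: 1/12 + 1/6 + 1/35 = (35 + 70 + 12)/420 = 117/420 = 39/140 per hour.
Remaining 3/4 at 39/140 per hour takes 35/13 hours.
Total from the start = 3 + 35/13 = 74/13 hours.

74/13 hours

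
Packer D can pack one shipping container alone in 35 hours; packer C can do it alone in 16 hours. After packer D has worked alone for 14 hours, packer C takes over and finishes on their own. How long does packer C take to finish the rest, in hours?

In 14 hours packer D does 14/35 = 2/5 of the job, leaving 3/5.
Packer C works at 1/16 per hour, so finishing takes 3/5 ÷ 1/16 = 48/5 hours.

48/5 hours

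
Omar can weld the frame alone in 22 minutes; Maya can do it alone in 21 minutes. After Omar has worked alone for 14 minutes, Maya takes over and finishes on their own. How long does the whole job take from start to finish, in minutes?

238/11 minutes

In 14 minutes Omar does 14/22 = 7/11 of the job, leaving 4/11.
Maya works at 1/21 per minute, so finishing takes 4/11 ÷ 1/21 = 84/11 minutes.
Total time = 14 + 84/11 = 238/11 minutes.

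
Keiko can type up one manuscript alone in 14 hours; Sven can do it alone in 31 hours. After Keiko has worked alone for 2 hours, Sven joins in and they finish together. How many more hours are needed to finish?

124/15 hours

In 2 hours Keiko does 2/14 = 1/7 of the job, leaving 6/7.
Keiko and Sven together work at 45/434 per hour, so finishing takes 6/7 ÷ 45/434 = 124/15 hours.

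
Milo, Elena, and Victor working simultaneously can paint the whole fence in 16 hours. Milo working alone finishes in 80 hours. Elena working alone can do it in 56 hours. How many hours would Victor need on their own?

280/9 hours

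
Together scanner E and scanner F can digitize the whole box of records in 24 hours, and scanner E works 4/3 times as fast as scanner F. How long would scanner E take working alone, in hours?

42 hours

Let scanner F's rate be r; then scanner E's rate is (4/3)r, so together (4/3 + 1)r = (7/3)r = 1/24.
Thus r = 1/56 per hour.
Scanner F alone: 56 hours; scanner E alone: 42 hours.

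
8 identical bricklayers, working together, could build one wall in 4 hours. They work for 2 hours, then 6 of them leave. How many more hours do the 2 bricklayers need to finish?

One bricklayer does 1/32 of the job per hour.
After 2 hours with 8 bricklayers, 1/2 is done (1/2 left).
With 2 bricklayers the rate is 2/32 = 1/16, so the rest takes 1/2 ÷ 1/16 = 8 hours.

8 hours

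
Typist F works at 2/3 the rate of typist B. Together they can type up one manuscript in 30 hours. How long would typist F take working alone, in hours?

Let typist B's rate be r; then typist F's rate is (2/3)r, so together (2/3 + 1)r = (5/3)r = 1/30.
Thus r = 1/50 per hour.
Typist B alone: 50 hours; typist F alone: 75 hours.

75 hours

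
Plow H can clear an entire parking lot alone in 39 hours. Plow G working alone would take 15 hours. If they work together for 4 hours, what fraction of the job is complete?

24/65

Combined rate: 1/39 + 1/15 = (5 + 13)/195 = 18/195 = 6/65 per hour.
In 4 hours they complete 4·6/65 = 24/65 of the job.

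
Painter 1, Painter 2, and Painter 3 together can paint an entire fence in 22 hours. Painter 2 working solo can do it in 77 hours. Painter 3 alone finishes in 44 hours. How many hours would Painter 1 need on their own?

Combined rate is 1/22 per hour.
Known contribution: 1/77 + 1/44 = (4 + 7)/308 = 11/308 = 1/28 per hour.
So Painter 1's rate is 1/22 − 1/28 = 3/308, meaning 308/3 hours alone.

308/3 hours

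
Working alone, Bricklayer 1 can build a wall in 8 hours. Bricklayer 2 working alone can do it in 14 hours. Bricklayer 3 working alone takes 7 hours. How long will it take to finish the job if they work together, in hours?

56/19 hours

Combined rate: 1/8 + 1/14 + 1/7 = (7 + 4 + 8)/56 = 19/56 per hour.
Time = 1 ÷ (19/56) = 56/19 hours.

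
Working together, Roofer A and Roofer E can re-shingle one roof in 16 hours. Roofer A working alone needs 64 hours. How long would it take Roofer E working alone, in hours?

64/3 hours

Combined rate is 1/16 per hour.
Known contribution: 1/64 per hour.
So Roofer E's rate is 1/16 − 1/64 = 3/64, meaning 64/3 hours alone.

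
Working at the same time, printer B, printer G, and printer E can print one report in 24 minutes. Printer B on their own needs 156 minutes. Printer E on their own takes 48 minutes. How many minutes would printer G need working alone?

208/3 minutes

Combined rate is 1/24 per minute.
Known contribution: 1/156 + 1/48 = (4 + 13)/624 = 17/624 per minute.
So printer G's rate is 1/24 − 17/624 = 3/208, meaning 208/3 minutes alone.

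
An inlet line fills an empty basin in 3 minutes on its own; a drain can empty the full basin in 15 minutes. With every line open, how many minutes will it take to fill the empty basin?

15/4 minutes

Net rate = 1/3 − 1/15 = (5 − 1)/15 = 4/15 per minute.
Filling time = 1 ÷ (4/15) = 15/4 minutes.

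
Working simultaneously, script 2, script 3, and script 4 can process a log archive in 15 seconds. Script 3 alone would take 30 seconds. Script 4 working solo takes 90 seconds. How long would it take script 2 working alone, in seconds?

Combined rate is 1/15 per second.
Known contribution: 1/30 + 1/90 = (3 + 1)/90 = 4/90 = 2/45 per second.
So script 2's rate is 1/15 − 2/45 = 1/45, meaning 45 seconds alone.

45 seconds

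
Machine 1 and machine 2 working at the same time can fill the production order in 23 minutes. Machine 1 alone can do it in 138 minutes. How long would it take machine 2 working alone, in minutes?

Combined rate is 1/23 per minute.
Known contribution: 1/138 per minute.
So machine 2's rate is 1/23 − 1/138 = 5/138, meaning 138/5 minutes alone.

138/5 minutes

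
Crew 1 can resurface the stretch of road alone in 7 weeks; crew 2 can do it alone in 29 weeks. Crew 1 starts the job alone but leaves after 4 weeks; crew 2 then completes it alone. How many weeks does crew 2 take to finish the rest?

87/7 weeks

In 4 weeks crew 1 does 4/7 of the job, leaving 3/7.
Crew 2 works at 1/29 per week, so finishing takes 3/7 ÷ 1/29 = 87/7 weeks.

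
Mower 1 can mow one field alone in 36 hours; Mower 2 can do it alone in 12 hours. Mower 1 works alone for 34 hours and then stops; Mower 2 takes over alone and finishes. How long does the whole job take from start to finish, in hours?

104/3 hours

In 34 hours Mower 1 does 34/36 = 17/18 of the job, leaving 1/18.
Mower 2 works at 1/12 per hour, so finishing takes 1/18 ÷ 1/12 = 2/3 hours.
Total time = 34 + 2/3 = 104/3 hours.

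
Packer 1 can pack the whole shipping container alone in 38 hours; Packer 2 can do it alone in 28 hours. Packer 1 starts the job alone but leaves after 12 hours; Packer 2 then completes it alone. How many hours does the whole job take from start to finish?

592/19 hours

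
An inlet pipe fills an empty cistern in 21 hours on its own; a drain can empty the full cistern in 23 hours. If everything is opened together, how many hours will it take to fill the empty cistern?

Net rate = 1/21 − 1/23 = (23 − 21)/483 = 2/483 per hour.
Filling time = 1 ÷ (2/483) = 483/2 hours.

483/2 hours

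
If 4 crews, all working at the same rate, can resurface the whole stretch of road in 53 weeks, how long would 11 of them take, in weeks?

Total work is 4·53 = 212 crew-weeks.
With 11 crews: 212/11 weeks.

212/11 weeks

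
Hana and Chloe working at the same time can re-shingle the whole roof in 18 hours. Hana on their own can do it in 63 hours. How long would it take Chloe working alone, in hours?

126/5 hours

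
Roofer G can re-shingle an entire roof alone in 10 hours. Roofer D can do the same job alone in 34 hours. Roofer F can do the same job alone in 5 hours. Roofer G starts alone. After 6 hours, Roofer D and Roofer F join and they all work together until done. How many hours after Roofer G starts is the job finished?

101/14 hours

In the first 6 hours Roofer G alone does 6/10 = 3/5 of the job, leaving 2/5.
Once everyone is working, combined rate: 1/10 + 1/34 + 1/5 = (17 + 5 + 34)/170 = 56/170 = 28/85 per hour.
Remaining 2/5 at 28/85 per hour takes 17/14 hours.
Total from the start = 6 + 17/14 = 101/14 hours.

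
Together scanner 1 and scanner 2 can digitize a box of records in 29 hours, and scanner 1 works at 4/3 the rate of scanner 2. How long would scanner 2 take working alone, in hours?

203/3 hours

Let scanner 2's rate be r; then scanner 1's rate is (4/3)r, so together (4/3 + 1)r = (7/3)r = 1/29.
Thus r = 3/203 per hour.
Scanner 2 alone: 203/3 hours; scanner 1 alone: 203/4 hours.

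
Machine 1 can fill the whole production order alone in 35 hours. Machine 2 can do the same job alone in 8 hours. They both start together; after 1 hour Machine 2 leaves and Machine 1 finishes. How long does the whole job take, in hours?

245/8 hours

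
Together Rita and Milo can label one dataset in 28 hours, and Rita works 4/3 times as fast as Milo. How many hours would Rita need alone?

Let Milo's rate be r; then Rita's rate is (4/3)r, so together (4/3 + 1)r = (7/3)r = 1/28.
Thus r = 3/196 per hour.
Milo alone: 196/3 hours; Rita alone: 49 hours.

49 hours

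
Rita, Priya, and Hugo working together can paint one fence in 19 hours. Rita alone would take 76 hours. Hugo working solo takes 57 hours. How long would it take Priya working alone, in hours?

228/5 hours

Combined rate is 1/19 per hour.
Known contribution: 1/76 + 1/57 = (3 + 4)/228 = 7/228 per hour.
So Priya's rate is 1/19 − 7/228 = 5/228, meaning 228/5 hours alone.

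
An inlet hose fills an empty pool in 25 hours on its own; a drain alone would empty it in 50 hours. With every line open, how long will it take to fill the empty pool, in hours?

Net rate = 1/25 − 1/50 = (2 − 1)/50 = 1/50 per hour.
Filling time = 1 ÷ (1/50) = 50 hours.

50 hours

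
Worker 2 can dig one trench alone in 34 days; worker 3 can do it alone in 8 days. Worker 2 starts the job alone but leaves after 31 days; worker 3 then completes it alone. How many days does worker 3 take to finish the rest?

12/17 days

In 31 days worker 2 does 31/34 of the job, leaving 3/34.
Worker 3 works at 1/8 per day, so finishing takes 3/34 ÷ 1/8 = 12/17 days.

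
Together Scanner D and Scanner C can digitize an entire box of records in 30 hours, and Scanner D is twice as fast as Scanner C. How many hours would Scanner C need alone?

90 hours

Let Scanner C's rate be r; then Scanner D's rate is 2r, so together (2 + 1)r = 3r = 1/30.
Thus r = 1/90 per hour.
Scanner C alone: 90 hours; Scanner D alone: 45 hours.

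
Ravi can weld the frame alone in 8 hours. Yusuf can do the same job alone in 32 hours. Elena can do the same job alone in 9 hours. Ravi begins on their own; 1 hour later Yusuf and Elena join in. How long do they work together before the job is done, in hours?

In the first 1 hour Ravi alone does 1/8 of the job, leaving 7/8.
Once everyone is working, combined rate: 1/8 + 1/32 + 1/9 = (36 + 9 + 32)/288 = 77/288 per hour.
Remaining 7/8 at 77/288 per hour takes 36/11 hours.

36/11 hours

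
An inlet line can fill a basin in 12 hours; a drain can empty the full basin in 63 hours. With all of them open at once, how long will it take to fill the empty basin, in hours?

Net rate = 1/12 − 1/63 = (21 − 4)/252 = 17/252 per hour.
Filling time = 1 ÷ (17/252) = 252/17 hours.

252/17 hours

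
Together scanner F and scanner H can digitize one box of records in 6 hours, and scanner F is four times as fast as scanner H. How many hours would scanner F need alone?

15/2 hours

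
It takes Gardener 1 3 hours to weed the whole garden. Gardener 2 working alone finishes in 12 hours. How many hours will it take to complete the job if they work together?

Combined rate: 1/3 + 1/12 = (4 + 1)/12 = 5/12 per hour.
Time = 1 ÷ (5/12) = 12/5 hours.

12/5 hours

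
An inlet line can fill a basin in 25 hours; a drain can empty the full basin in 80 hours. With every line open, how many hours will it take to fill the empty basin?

Net rate = 1/25 − 1/80 = (16 − 5)/400 = 11/400 per hour.
Filling time = 1 ÷ (11/400) = 400/11 hours.

400/11 hours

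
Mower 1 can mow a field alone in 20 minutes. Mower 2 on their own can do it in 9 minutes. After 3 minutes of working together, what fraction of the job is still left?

Combined rate: 1/20 + 1/9 = (9 + 20)/180 = 29/180 per minute.
In 3 minutes they complete 3·29/180 = 29/60 of the job.
So 31/60 remains.

31/60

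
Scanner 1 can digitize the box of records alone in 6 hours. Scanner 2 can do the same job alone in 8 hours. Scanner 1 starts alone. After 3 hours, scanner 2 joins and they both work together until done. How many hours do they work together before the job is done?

In the first 3 hours scanner 1 alone does 3/6 = 1/2 of the job, leaving 1/2.
Once everyone is working, combined rate: 1/6 + 1/8 = (4 + 3)/24 = 7/24 per hour.
Remaining 1/2 at 7/24 per hour takes 12/7 hours.

12/7 hours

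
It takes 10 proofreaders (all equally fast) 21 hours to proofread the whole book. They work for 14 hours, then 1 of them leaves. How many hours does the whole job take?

One proofreader does 1/210 of the job per hour.
After 14 hours with 10 proofreaders, 2/3 is done (1/3 left).
With 9 proofreaders the rate is 9/210 = 3/70, so the rest takes 1/3 ÷ 3/70 = 70/9 hours.
Total = 14 + 70/9 = 196/9 hours.

196/9 hours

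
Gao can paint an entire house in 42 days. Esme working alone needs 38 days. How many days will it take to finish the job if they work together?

399/20 days

Combined rate: 1/42 + 1/38 = (19 + 21)/798 = 40/798 = 20/399 per day.
Time = 1 ÷ (20/399) = 399/20 days.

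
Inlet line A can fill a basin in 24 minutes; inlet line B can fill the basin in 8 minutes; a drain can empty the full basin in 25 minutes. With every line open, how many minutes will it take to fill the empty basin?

150/19 minutes

Net rate = 1/24 + 1/8 − 1/25 = (25 + 75 − 24)/600 = 76/600 = 19/150 per minute.
Filling time = 1 ÷ (19/150) = 150/19 minutes.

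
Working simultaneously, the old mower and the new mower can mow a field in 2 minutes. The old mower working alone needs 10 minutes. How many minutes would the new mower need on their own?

5/2 minutes

Combined rate is 1/2 per minute.
Known contribution: 1/10 per minute.
So the new mower's rate is 1/2 − 1/10 = 2/5, meaning 5/2 minutes alone.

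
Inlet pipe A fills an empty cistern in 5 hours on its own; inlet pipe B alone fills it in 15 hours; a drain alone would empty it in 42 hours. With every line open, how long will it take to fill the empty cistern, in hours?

70/17 hours

Net rate = 1/5 + 1/15 − 1/42 = (42 + 14 − 5)/210 = 51/210 = 17/70 per hour.
Filling time = 1 ÷ (17/70) = 70/17 hours.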